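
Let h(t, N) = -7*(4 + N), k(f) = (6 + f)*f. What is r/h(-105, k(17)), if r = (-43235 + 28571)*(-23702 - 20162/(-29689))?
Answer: -10318595118624/82090085 ≈ -1.2570e+5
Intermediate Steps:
k(f) = f*(6 + f)
h(t, N) = -28 - 7*N
r = 10318595118624/29689 (r = -14664*(-23702 - 20162*(-1/29689)) = -14664*(-23702 + 20162/29689) = -14664*(-703668516/29689) = 10318595118624/29689 ≈ 3.4756e+8)
r/h(-105, k(17)) = 10318595118624/(29689*(-28 - 119*(6 + 17))) = 10318595118624/(29689*(-28 - 119*23)) = 10318595118624/(29689*(-28 - 7*391)) = 10318595118624/(29689*(-28 - 2737)) = (10318595118624/29689)/(-2765) = (10318595118624/29689)*(-1/2765) = -10318595118624/82090085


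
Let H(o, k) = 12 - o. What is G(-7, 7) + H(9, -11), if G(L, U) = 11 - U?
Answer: 7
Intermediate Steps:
G(-7, 7) + H(9, -11) = (11 - 1*7) + (12 - 1*9) = (11 - 7) + (12 - 9) = 4 + 3 = 7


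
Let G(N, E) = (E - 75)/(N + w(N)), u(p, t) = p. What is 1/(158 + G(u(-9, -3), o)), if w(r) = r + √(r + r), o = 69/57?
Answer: 4996620/808896979 - 39957*I*√2/1617793958 ≈ 0.0061771 - 3.4929e-5*I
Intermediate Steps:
o = 23/19 (o = 69*(1/57) = 23/19 ≈ 1.2105)
w(r) = r + √2*√r (w(r) = r + √(2*r) = r + √2*√r)
G(N, E) = (-75 + E)/(2*N + √2*√N) (G(N, E) = (E - 75)/(N + (N + √2*√N)) = (-75 + E)/(2*N + √2*√N))
1/(158 + G(u(-9, -3), o)) = 1/(158 + (-75 + 23/19)/(2*(-9) + √2*√(-9))) = 1/(158 - 1402/19/(-18 + √2*(3*I))) = 1/(158 - 1402/19/(-18 + 3*I*√2)) = 1/(158 - 1402/(19*(-18 + 3*I*√2)))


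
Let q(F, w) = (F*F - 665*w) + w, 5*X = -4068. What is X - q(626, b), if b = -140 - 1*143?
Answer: -2903008/5 ≈ -5.8060e+5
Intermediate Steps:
X = -4068/5 (X = (1/5)*(-4068) = -4068/5 ≈ -813.60)
b = -283 (b = -140 - 143 = -283)
q(F, w) = F**2 - 664*w (q(F, w) = (F**2 - 665*w) + w = F**2 - 664*w)
X - q(626, b) = -4068/5 - (626**2 - 664*(-283)) = -4068/5 - (391876 + 187912) = -4068/5 - 1*579788 = -4068/5 - 579788 = -2903008/5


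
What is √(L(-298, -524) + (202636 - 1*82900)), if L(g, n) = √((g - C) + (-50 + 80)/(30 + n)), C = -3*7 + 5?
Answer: √(7304973624 + 741*I*√1912027)/247 ≈ 346.03 + 0.024268*I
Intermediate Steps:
C = -16 (C = -21 + 5 = -16)
L(g, n) = √(16 + g + 30/(30 + n)) (L(g, n) = √((g - 1*(-16)) + (-50 + 80)/(30 + n)) = √((g + 16) + 30/(30 + n)) = √((16 + g) + 30/(30 + n)) = √(16 + g + 30/(30 + n)))
√(L(-298, -524) + (202636 - 1*82900)) = √(√((30 + (16 - 298)*(30 - 524))/(30 - 524)) + (202636 - 1*82900)) = √(√((30 - 282*(-494))/(-494)) + (202636 - 82900)) = √(√(-(30 + 139308)/494) + 119736) = √(√(-1/494*139338) + 119736) = √(√(-69669/247) + 119736) = √(3*I*√1912027/247 + 119736) = √(119736 + 3*I*√1912027/247)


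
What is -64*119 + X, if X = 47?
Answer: -7569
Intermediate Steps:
-64*119 + X = -64*119 + 47 = -7616 + 47 = -7569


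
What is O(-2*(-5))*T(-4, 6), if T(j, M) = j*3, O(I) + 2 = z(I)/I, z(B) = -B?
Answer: 36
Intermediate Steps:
O(I) = -3 (O(I) = -2 + (-I)/I = -2 - 1 = -3)
T(j, M) = 3*j
O(-2*(-5))*T(-4, 6) = -9*(-4) = -3*(-12) = 36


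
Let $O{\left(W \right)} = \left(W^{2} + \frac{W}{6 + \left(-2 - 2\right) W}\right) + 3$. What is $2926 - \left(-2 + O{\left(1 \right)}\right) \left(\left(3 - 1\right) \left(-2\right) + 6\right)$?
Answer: $2921$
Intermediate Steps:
$O{\left(W \right)} = 3 + W^{2} + \frac{W}{6 - 4 W}$ ($O{\left(W \right)} = \left(W^{2} + \frac{W}{6 - 4 W}\right) + 3 = 3 + W^{2} + \frac{W}{6 - 4 W}$)
$2926 - \left(-2 + O{\left(1 \right)}\right) \left(\left(3 - 1\right) \left(-2\right) + 6\right) = 2926 - \left(-2 + \frac{-18 - 6 \cdot 1^{2} + 4 \cdot 1^{3} + 11 \cdot 1}{2 \left(-3 + 2 \cdot 1\right)}\right) \left(\left(3 - 1\right) \left(-2\right) + 6\right) = 2926 - \left(-2 + \frac{-18 - 6 + 4 \cdot 1 + 11}{2 \left(-3 + 2\right)}\right) \left(\left(3 - 1\right) \left(-2\right) + 6\right) = 2926 - \left(-2 + \frac{-18 - 6 + 4 + 11}{2 \left(-1\right)}\right) \left(2 \left(-2\right) + 6\right) = 2926 - \left(-2 + \frac{1}{2} \left(-1\right) \left(-9\right)\right) \left(-4 + 6\right) = 2926 - \left(-2 + \frac{9}{2}\right) 2 = 2926 - \frac{5}{2} \cdot 2 = 2926 - 5 = 2921$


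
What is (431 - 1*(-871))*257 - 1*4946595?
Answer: -4611981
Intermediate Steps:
(431 - 1*(-871))*257 - 1*4946595 = (431 + 871)*257 - 4946595 = 1302*257 - 4946595 = 334614 - 4946595 = -4611981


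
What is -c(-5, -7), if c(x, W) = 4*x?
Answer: 20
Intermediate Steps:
-c(-5, -7) = -4*(-5) = -1*(-20) = 20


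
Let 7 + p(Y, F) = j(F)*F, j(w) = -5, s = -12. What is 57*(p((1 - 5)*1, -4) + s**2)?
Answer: 8949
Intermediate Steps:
p(Y, F) = -7 - 5*F
57*(p((1 - 5)*1, -4) + s**2) = 57*((-7 - 5*(-4)) + (-12)**2) = 57*((-7 + 20) + 144) = 57*(13 + 144) = 57*157 = 8949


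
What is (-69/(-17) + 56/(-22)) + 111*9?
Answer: 187096/187 ≈ 1000.5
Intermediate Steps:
(-69/(-17) + 56/(-22)) + 111*9 = (-69*(-1/17) + 56*(-1/22)) + 999 = (69/17 - 28/11) + 999 = 283/187 + 999 = 187096/187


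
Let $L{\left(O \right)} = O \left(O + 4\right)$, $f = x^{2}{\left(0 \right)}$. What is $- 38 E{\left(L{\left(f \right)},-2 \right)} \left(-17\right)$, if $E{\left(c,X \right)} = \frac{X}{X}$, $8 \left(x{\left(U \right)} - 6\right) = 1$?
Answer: $646$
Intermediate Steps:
$x{\left(U \right)} = \frac{49}{8}$ ($x{\left(U \right)} = 6 + \frac{1}{8} \cdot 1 = 6 + \frac{1}{8} = \frac{49}{8}$)
$f = \frac{2401}{64}$ ($f = \left(\frac{49}{8}\right)^{2} = \frac{2401}{64} \approx 37.516$)
$L{\left(O \right)} = O \left(4 + O\right)$
$E{\left(c,X \right)} = 1$
$- 38 E{\left(L{\left(f \right)},-2 \right)} \left(-17\right) = \left(-38\right) 1 \left(-17\right) = \left(-38\right) \left(-17\right) = 646$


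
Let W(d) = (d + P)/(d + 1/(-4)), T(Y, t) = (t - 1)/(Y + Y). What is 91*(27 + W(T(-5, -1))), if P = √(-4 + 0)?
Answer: 2093 - 3640*I ≈ 2093.0 - 3640.0*I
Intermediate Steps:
P = 2*I (P = √(-4) = 2*I ≈ 2.0*I)
T(Y, t) = (-1 + t)/(2*Y) (T(Y, t) = (-1 + t)/((2*Y)) = (-1 + t)*(1/(2*Y)) = (-1 + t)/(2*Y))
W(d) = (d + 2*I)/(-¼ + d) (W(d) = (d + 2*I)/(d + 1/(-4)) = (d + 2*I)/(d - ¼) = (d + 2*I)/(-¼ + d))
91*(27 + W(T(-5, -1))) = 91*(27 + 4*((½)*(-1 - 1)/(-5) + 2*I)/(-1 + 4*((½)*(-1 - 1)/(-5)))) = 91*(27 + 4*((½)*(-⅕)*(-2) + 2*I)/(-1 + 4*((½)*(-⅕)*(-2)))) = 91*(27 + 4*(⅕ + 2*I)/(-1 + 4*(⅕))) = 91*(27 + 4*(⅕ + 2*I)/(-1 + ⅘)) = 91*(27 + 4*(⅕ + 2*I)/(-⅕)) = 91*(27 + 4*(-5)*(⅕ + 2*I)) = 91*(27 + (-4 - 40*I)) = 91*(23 - 40*I) = 2093 - 3640*I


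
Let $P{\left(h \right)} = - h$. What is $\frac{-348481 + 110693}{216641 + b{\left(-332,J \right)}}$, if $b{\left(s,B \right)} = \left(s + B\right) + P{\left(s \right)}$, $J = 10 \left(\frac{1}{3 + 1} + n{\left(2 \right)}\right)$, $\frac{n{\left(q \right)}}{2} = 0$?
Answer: $- \frac{475576}{433287} \approx -1.0976$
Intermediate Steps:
$n{\left(q \right)} = 0$ ($n{\left(q \right)} = 2 \cdot 0 = 0$)
$J = \frac{5}{2}$ ($J = 10 \left(\frac{1}{3 + 1} + 0\right) = 10 \left(\frac{1}{4} + 0\right) = 10 \cdot \frac{1}{4} = \frac{5}{2} \approx 2.5$)
$b{\left(s,B \right)} = B$ ($b{\left(s,B \right)} = \left(s + B\right) - s = \left(B + s\right) - s = B$)
$\frac{-348481 + 110693}{216641 + b{\left(-332,J \right)}} = \frac{-348481 + 110693}{216641 + \frac{5}{2}} = - \frac{237788}{\frac{433287}{2}} = \left(-237788\right) \frac{2}{433287} = - \frac{475576}{433287}$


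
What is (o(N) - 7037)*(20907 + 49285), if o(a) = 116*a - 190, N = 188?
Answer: 1023469552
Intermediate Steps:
o(a) = -190 + 116*a
(o(N) - 7037)*(20907 + 49285) = ((-190 + 116*188) - 7037)*(20907 + 49285) = ((-190 + 21808) - 7037)*70192 = (21618 - 7037)*70192 = 14581*70192 = 1023469552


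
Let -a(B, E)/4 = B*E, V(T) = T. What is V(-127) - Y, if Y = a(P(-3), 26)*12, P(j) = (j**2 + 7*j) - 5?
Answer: -21343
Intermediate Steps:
P(j) = -5 + j**2 + 7*j
a(B, E) = -4*B*E
Y = 21216 (Y = -4*(-5 + (-3)**2 + 7*(-3))*26*12 = -4*(-5 + 9 - 21)*26*12 = -4*(-17)*26*12 = 1768*12 = 21216)
V(-127) - Y = -127 - 1*21216 = -127 - 21216 = -21343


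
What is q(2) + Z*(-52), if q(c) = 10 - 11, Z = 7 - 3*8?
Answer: 883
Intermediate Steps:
Z = -17 (Z = 7 - 24 = -17)
q(c) = -1
q(2) + Z*(-52) = -1 - 17*(-52) = -1 + 884 = 883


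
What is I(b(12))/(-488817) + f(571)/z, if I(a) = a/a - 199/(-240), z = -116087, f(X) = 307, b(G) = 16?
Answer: -36066998753/13618871778960 ≈ -0.0026483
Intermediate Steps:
I(a) = 439/240 (I(a) = 1 - 199*(-1/240) = 1 + 199/240 = 439/240)
I(b(12))/(-488817) + f(571)/z = (439/240)/(-488817) + 307/(-116087) = (439/240)*(-1/488817) + 307*(-1/116087) = -439/117316080 - 307/116087 = -36066998753/13618871778960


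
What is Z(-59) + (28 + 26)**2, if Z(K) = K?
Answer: 2857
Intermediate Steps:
Z(-59) + (28 + 26)**2 = -59 + (28 + 26)**2 = -59 + 54**2 = -59 + 2916 = 2857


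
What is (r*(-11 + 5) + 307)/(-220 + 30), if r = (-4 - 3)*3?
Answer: -433/190 ≈ -2.2789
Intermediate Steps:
r = -21 (r = -7*3 = -21)
(r*(-11 + 5) + 307)/(-220 + 30) = (-21*(-11 + 5) + 307)/(-220 + 30) = (-21*(-6) + 307)/(-190) = (126 + 307)*(-1/190) = 433*(-1/190) = -433/190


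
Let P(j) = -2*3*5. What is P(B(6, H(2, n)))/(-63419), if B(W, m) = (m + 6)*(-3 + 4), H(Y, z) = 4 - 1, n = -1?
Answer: 30/63419 ≈ 0.00047304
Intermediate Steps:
H(Y, z) = 3
B(W, m) = 6 + m (B(W, m) = (6 + m)*1 = 6 + m)
P(j) = -30 (P(j) = -6*5 = -30)
P(B(6, H(2, n)))/(-63419) = -30/(-63419) = -30*(-1/63419) = 30/63419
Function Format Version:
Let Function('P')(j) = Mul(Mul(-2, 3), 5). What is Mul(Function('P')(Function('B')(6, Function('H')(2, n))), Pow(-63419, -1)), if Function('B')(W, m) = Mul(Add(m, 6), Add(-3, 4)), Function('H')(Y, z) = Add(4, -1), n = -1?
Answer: Rational(30, 63419) ≈ 0.00047304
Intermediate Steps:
Function('H')(Y, z) = 3
Function('B')(W, m) = Add(6, m) (Function('B')(W, m) = Mul(Add(6, m), 1) = Add(6, m))
Function('P')(j) = -30 (Function('P')(j) = Mul(-6, 5) = -30)
Mul(Function('P')(Function('B')(6, Function('H')(2, n))), Pow(-63419, -1)) = Mul(-30, Pow(-63419, -1)) = Mul(-30, Rational(-1, 63419)) = Rational(30, 63419)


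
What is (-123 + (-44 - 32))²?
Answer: 39601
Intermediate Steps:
(-123 + (-44 - 32))² = (-123 - 76)² = (-199)² = 39601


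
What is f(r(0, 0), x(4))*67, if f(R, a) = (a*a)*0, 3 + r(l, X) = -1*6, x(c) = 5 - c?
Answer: 0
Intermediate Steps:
r(l, X) = -9 (r(l, X) = -3 - 1*6 = -3 - 6 = -9)
f(R, a) = 0 (f(R, a) = a²*0 = 0)
f(r(0, 0), x(4))*67 = 0*67 = 0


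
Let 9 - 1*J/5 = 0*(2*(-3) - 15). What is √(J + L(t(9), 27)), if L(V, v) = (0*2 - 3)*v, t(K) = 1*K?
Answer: 6*I ≈ 6.0*I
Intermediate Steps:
t(K) = K
L(V, v) = -3*v (L(V, v) = (0 - 3)*v = -3*v)
J = 45 (J = 45 - 0*(2*(-3) - 15) = 45 - 0*(-6 - 15) = 45 - 0*(-21) = 45 - 5*0 = 45 + 0 = 45)
√(J + L(t(9), 27)) = √(45 - 3*27) = √(45 - 81) = √(-36) = 6*I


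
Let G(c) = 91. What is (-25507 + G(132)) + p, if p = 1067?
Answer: -24349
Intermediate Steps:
(-25507 + G(132)) + p = (-25507 + 91) + 1067 = -25416 + 1067 = -24349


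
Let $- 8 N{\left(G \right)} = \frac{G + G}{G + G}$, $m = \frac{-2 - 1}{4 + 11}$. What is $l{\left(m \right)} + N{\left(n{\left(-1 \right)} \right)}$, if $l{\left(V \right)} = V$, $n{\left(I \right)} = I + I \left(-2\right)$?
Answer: $- \frac{13}{40} \approx -0.325$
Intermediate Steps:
$m = - \frac{1}{5}$ ($m = - \frac{3}{15} = \left(-3\right) \frac{1}{15} = - \frac{1}{5} \approx -0.2$)
$n{\left(I \right)} = - I$ ($n{\left(I \right)} = I - 2 I = - I$)
$N{\left(G \right)} = - \frac{1}{8}$ ($N{\left(G \right)} = - \frac{\left(G + G\right) \frac{1}{G + G}}{8} = - \frac{2 G \frac{1}{2 G}}{8} = \left(- \frac{1}{8}\right) 1 = - \frac{1}{8}$)
$l{\left(m \right)} + N{\left(n{\left(-1 \right)} \right)} = - \frac{1}{5} - \frac{1}{8} = - \frac{13}{40}$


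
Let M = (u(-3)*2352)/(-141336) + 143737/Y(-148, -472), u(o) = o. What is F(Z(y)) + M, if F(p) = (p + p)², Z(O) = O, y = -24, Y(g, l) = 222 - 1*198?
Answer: 390704131/47112 ≈ 8293.1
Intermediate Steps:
Y(g, l) = 24 (Y(g, l) = 222 - 198 = 24)
M = 282158083/47112 (M = -3*2352/(-141336) + 143737/24 = -7056*(-1/141336) + 143737*(1/24) = 98/1963 + 143737/24 = 282158083/47112 ≈ 5989.1)
F(p) = 4*p² (F(p) = (2*p)² = 4*p²)
F(Z(y)) + M = 4*(-24)² + 282158083/47112 = 4*576 + 282158083/47112 = 2304 + 282158083/47112 = 390704131/47112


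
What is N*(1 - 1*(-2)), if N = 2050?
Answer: 6150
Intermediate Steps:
N*(1 - 1*(-2)) = 2050*(1 - 1*(-2)) = 2050*(1 + 2) = 2050*3 = 6150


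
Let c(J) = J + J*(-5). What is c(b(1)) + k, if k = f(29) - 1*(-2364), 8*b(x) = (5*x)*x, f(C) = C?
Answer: 4781/2 ≈ 2390.5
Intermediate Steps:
b(x) = 5*x**2/8 (b(x) = ((5*x)*x)/8 = (5*x**2)/8 = 5*x**2/8)
c(J) = -4*J (c(J) = J - 5*J = -4*J)
k = 2393 (k = 29 - 1*(-2364) = 29 + 2364 = 2393)
c(b(1)) + k = -5*1**2/2 + 2393 = -5/2 + 2393 = 4781/2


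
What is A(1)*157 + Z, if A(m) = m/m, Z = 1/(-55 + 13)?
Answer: 6593/42 ≈ 156.98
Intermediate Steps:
Z = -1/42 (Z = 1/(-42) = -1/42 ≈ -0.023810)
A(m) = 1
A(1)*157 + Z = 1*157 - 1/42 = 157 - 1/42 = 6593/42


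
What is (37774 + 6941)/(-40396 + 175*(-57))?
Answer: -44715/50371 ≈ -0.88771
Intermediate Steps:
(37774 + 6941)/(-40396 + 175*(-57)) = 44715/(-40396 - 9975) = 44715/(-50371) = 44715*(-1/50371) = -44715/50371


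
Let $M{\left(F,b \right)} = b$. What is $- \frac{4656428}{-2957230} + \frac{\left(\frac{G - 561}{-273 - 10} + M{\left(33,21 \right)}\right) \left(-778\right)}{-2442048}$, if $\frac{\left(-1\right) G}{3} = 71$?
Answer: $\frac{269459118595661}{170311701899360} \approx 1.5822$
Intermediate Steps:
$G = -213$ ($G = \left(-3\right) 71 = -213$)
$- \frac{4656428}{-2957230} + \frac{\left(\frac{G - 561}{-273 - 10} + M{\left(33,21 \right)}\right) \left(-778\right)}{-2442048} = - \frac{4656428}{-2957230} + \frac{\left(\frac{-213 - 561}{-273 - 10} + 21\right) \left(-778\right)}{-2442048} = \left(-4656428\right) \left(- \frac{1}{2957230}\right) + \left(- \frac{774}{-283} + 21\right) \left(-778\right) \left(- \frac{1}{2442048}\right) = \frac{2328214}{1478615} + \left(\left(-774\right) \left(- \frac{1}{283}\right) + 21\right) \left(-778\right) \left(- \frac{1}{2442048}\right) = \frac{2328214}{1478615} + \left(\frac{774}{283} + 21\right) \left(-778\right) \left(- \frac{1}{2442048}\right) = \frac{2328214}{1478615} + \frac{6717}{283} \left(-778\right) \left(- \frac{1}{2442048}\right) = \frac{2328214}{1478615} - - \frac{870971}{115183264} = \frac{2328214}{1478615} + \frac{870971}{115183264} = \frac{269459118595661}{170311701899360}$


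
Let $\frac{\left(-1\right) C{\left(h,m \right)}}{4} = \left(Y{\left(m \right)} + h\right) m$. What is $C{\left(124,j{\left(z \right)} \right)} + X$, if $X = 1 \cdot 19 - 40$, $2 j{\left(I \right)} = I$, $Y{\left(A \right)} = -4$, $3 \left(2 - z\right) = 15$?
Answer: $699$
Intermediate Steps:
$z = -3$ ($z = 2 - 5 = -3$)
$j{\left(I \right)} = \frac{I}{2}$
$C{\left(h,m \right)} = - 4 m \left(-4 + h\right)$ ($C{\left(h,m \right)} = - 4 \left(-4 + h\right) m = - 4 m \left(-4 + h\right)$)
$X = -21$ ($X = 19 - 40 = -21$)
$C{\left(124,j{\left(z \right)} \right)} + X = 4 \cdot \frac{1}{2} \left(-3\right) \left(4 - 124\right) - 21 = 4 \left(- \frac{3}{2}\right) \left(4 - 124\right) - 21 = 4 \left(- \frac{3}{2}\right) \left(-120\right) - 21 = 720 - 21 = 699$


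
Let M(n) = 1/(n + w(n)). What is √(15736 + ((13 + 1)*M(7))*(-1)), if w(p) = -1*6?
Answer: √15722 ≈ 125.39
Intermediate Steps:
w(p) = -6
M(n) = 1/(-6 + n) (M(n) = 1/(n - 6) = 1/(-6 + n))
√(15736 + ((13 + 1)*M(7))*(-1)) = √(15736 + ((13 + 1)/(-6 + 7))*(-1)) = √(15736 + (14/1)*(-1)) = √(15736 + (14*1)*(-1)) = √(15736 + 14*(-1)) = √(15736 - 14) = √15722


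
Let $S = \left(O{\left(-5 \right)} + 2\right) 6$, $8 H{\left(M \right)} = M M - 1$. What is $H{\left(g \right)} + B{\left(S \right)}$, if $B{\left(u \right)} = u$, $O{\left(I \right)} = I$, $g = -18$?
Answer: $\frac{179}{8} \approx 22.375$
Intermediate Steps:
$H{\left(M \right)} = - \frac{1}{8} + \frac{M^{2}}{8}$ ($H{\left(M \right)} = \frac{M M - 1}{8} = \frac{M^{2} - 1}{8} = \frac{-1 + M^{2}}{8} = - \frac{1}{8} + \frac{M^{2}}{8}$)
$S = -18$ ($S = \left(-5 + 2\right) 6 = \left(-3\right) 6 = -18$)
$H{\left(g \right)} + B{\left(S \right)} = \left(- \frac{1}{8} + \frac{\left(-18\right)^{2}}{8}\right) - 18 = \left(- \frac{1}{8} + \frac{1}{8} \cdot 324\right) - 18 = \left(- \frac{1}{8} + \frac{81}{2}\right) - 18 = \frac{323}{8} - 18 = \frac{179}{8}$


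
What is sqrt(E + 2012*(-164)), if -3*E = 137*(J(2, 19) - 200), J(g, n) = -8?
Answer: 8*I*sqrt(45066)/3 ≈ 566.1*I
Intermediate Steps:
E = 28496/3 (E = -137*(-8 - 200)/3 = -137*(-208)/3 = -1/3*(-28496) = 28496/3 ≈ 9498.7)
sqrt(E + 2012*(-164)) = sqrt(28496/3 + 2012*(-164)) = sqrt(28496/3 - 329968) = sqrt(-961408/3) = 8*I*sqrt(45066)/3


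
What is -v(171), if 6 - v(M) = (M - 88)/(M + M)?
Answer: -1969/342 ≈ -5.7573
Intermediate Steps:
v(M) = 6 - (-88 + M)/(2*M) (v(M) = 6 - (M - 88)/(M + M) = 6 - (-88 + M)/(2*M))
-v(171) = -(11/2 + 44/171) = -1*1969/342 = -1969/342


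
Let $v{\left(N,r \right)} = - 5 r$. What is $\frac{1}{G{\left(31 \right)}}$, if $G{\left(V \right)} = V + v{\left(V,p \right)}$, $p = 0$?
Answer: $\frac{1}{31} \approx 0.032258$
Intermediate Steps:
$G{\left(V \right)} = V$ ($G{\left(V \right)} = V - 0 = V + 0 = V$)
$\frac{1}{G{\left(31 \right)}} = \frac{1}{31}$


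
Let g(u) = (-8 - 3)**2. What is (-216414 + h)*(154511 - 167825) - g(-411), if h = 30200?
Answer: 2479253075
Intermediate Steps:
g(u) = 121 (g(u) = (-11)**2 = 121)
(-216414 + h)*(154511 - 167825) - g(-411) = (-216414 + 30200)*(154511 - 167825) - 1*121 = -186214*(-13314) - 121 = 2479253196 - 121 = 2479253075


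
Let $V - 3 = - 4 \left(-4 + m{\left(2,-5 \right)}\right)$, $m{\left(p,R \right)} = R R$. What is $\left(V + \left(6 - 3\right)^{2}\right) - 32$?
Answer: $-104$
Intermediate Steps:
$m{\left(p,R \right)} = R^{2}$
$V = -81$ ($V = 3 - 4 \left(-4 + \left(-5\right)^{2}\right) = 3 - 4 \left(-4 + 25\right) = 3 - 84 = -81$)
$\left(V + \left(6 - 3\right)^{2}\right) - 32 = \left(-81 + \left(6 - 3\right)^{2}\right) - 32 = \left(-81 + 3^{2}\right) - 32 = \left(-81 + 9\right) - 32 = -72 - 32 = -104$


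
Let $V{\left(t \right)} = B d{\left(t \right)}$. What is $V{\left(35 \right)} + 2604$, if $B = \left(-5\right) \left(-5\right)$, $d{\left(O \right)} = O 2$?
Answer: $4354$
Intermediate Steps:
$d{\left(O \right)} = 2 O$
$B = 25$
$V{\left(t \right)} = 50 t$ ($V{\left(t \right)} = 25 \cdot 2 t = 50 t$)
$V{\left(35 \right)} + 2604 = 50 \cdot 35 + 2604 = 1750 + 2604 = 4354$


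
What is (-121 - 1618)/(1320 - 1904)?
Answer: 1739/584 ≈ 2.9777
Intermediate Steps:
(-121 - 1618)/(1320 - 1904) = -1739/(-584) = -1739*(-1/584) = 1739/584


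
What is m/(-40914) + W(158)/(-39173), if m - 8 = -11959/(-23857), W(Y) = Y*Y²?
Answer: -427776988755219/4248465486506 ≈ -100.69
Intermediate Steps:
W(Y) = Y³
m = 202815/23857 (m = 8 - 11959/(-23857) = 8 - 11959*(-1/23857) = 8 + 11959/23857 = 202815/23857 ≈ 8.5013)
m/(-40914) + W(158)/(-39173) = (202815/23857)/(-40914) + 158³/(-39173) = (202815/23857)*(-1/40914) + 3944312*(-1/39173) = -22535/108453922 - 3944312/39173 = -427776988755219/4248465486506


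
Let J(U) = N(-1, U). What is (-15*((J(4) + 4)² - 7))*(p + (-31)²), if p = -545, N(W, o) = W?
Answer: -12480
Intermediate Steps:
J(U) = -1
(-15*((J(4) + 4)² - 7))*(p + (-31)²) = (-15*((-1 + 4)² - 7))*(-545 + (-31)²) = (-15*(3² - 7))*(-545 + 961) = -15*(9 - 7)*416 = -15*2*416 = -30*416 = -12480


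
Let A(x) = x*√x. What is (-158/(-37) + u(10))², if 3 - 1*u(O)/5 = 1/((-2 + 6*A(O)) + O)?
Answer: 20518213075847/55247539232 - 240223575*√10/746588368 ≈ 370.37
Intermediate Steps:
A(x) = x^(3/2)
u(O) = 15 - 5/(-2 + O + 6*O^(3/2)) (u(O) = 15 - 5/((-2 + 6*O^(3/2)) + O) = 15 - 5/(-2 + O + 6*O^(3/2)))
(-158/(-37) + u(10))² = (-158/(-37) + 5*(-7 + 3*10 + 18*10^(3/2))/(-2 + 10 + 6*10^(3/2)))² = (-158*(-1/37) + 5*(-7 + 30 + 18*(10*√10))/(-2 + 10 + 6*(10*√10)))² = (158/37 + 5*(-7 + 30 + 180*√10)/(-2 + 10 + 60*√10))² = (158/37 + 5*(23 + 180*√10)/(8 + 60*√10))²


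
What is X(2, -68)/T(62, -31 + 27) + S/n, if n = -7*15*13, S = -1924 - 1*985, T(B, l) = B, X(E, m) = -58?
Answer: 50594/42315 ≈ 1.1957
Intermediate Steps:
S = -2909 (S = -1924 - 985 = -2909)
n = -1365 (n = -105*13 = -1365)
X(2, -68)/T(62, -31 + 27) + S/n = -58/62 - 2909/(-1365) = -58*1/62 - 2909*(-1/1365) = -29/31 + 2909/1365 = 50594/42315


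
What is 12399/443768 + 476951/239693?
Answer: 214627544875/106368083224 ≈ 2.0178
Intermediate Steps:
12399/443768 + 476951/239693 = 214627544875/106368083224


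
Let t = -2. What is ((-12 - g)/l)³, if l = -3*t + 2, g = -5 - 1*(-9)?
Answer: -8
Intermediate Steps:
g = 4 (g = -5 + 9 = 4)
l = 8 (l = -3*(-2) + 2 = 6 + 2 = 8)
((-12 - g)/l)³ = ((-12 - 1*4)/8)³ = ((-12 - 4)*(⅛))³ = (-16*⅛)³ = (-2)³ = -8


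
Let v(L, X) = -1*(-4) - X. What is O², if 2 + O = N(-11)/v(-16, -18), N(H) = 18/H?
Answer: 63001/14641 ≈ 4.3031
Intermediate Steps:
v(L, X) = 4 - X
O = -251/121 (O = -2 + (18/(-11))/(4 - 1*(-18)) = -2 + (18*(-1/11))/(4 + 18) = -2 - 18/11/22 = -2 - 18/11*1/22 = -2 - 9/121 = -251/121 ≈ -2.0744)
O² = (-251/121)² = 63001/14641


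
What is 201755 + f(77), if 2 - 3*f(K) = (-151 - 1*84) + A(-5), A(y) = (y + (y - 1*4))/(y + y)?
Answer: 3027503/15 ≈ 2.0183e+5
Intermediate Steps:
A(y) = (-4 + 2*y)/(2*y) (A(y) = (y + (y - 4))/((2*y)) = (y + (-4 + y))*(1/(2*y)) = (-4 + 2*y)*(1/(2*y)) = (-4 + 2*y)/(2*y))
f(K) = 1178/15 (f(K) = ⅔ - ((-151 - 1*84) + (-2 - 5)/(-5))/3 = ⅔ - ((-151 - 84) - ⅕*(-7))/3 = ⅔ - (-235 + 7/5)/3 = ⅔ - ⅓*(-1168/5) = ⅔ + 1168/15 = 1178/15)
201755 + f(77) = 201755 + 1178/15 = 3027503/15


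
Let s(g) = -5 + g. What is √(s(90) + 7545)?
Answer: √7630 ≈ 87.350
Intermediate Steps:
√(s(90) + 7545) = √((-5 + 90) + 7545) = √(85 + 7545) = √7630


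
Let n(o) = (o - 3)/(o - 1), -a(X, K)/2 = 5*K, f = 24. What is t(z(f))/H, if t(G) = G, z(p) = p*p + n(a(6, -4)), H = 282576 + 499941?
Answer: 22501/30518163 ≈ 0.00073730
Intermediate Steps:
a(X, K) = -10*K
n(o) = (-3 + o)/(-1 + o)
H = 782517
z(p) = 37/39 + p² (z(p) = p*p + (-3 - 10*(-4))/(-1 - 10*(-4)) = p² + (-3 + 40)/(-1 + 40) = p² + 37/39 = 37/39 + p²)
t(z(f))/H = (37/39 + 24²)/782517 = (37/39 + 576)*(1/782517) = (22501/39)*(1/782517) = 22501/30518163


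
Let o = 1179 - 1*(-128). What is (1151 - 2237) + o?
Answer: 221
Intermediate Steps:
o = 1307 (o = 1179 + 128 = 1307)
(1151 - 2237) + o = (1151 - 2237) + 1307 = -1086 + 1307 = 221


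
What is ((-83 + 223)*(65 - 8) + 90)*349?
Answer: 2816430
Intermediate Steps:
((-83 + 223)*(65 - 8) + 90)*349 = (140*57 + 90)*349 = (7980 + 90)*349 = 8070*349 = 2816430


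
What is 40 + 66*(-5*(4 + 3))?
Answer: -2270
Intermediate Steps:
40 + 66*(-5*(4 + 3)) = 40 + 66*(-5*7) = 40 + 66*(-35) = 40 - 2310 = -2270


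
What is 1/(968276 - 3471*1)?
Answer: 1/964805 ≈ 1.0365e-6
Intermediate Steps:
1/(968276 - 3471*1) = 1/(968276 - 3471) = 1/964805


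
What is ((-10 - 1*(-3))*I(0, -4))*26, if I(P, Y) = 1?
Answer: -182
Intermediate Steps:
((-10 - 1*(-3))*I(0, -4))*26 = ((-10 - 1*(-3))*1)*26 = ((-10 + 3)*1)*26 = -7*1*26 = -7*26 = -182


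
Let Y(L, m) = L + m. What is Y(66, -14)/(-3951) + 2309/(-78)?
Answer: -3042305/102726 ≈ -29.616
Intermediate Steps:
Y(66, -14)/(-3951) + 2309/(-78) = (66 - 14)/(-3951) + 2309/(-78) = 52*(-1/3951) + 2309*(-1/78) = -52/3951 - 2309/78 = -3042305/102726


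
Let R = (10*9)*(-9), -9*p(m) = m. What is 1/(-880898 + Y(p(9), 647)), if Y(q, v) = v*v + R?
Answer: -1/463099 ≈ -2.1594e-6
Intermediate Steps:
p(m) = -m/9
R = -810 (R = 90*(-9) = -810)
Y(q, v) = -810 + v² (Y(q, v) = v*v - 810 = v² - 810 = -810 + v²)
1/(-880898 + Y(p(9), 647)) = 1/(-880898 + (-810 + 647²)) = 1/(-880898 + (-810 + 418609)) = 1/(-880898 + 417799) = 1/(-463099) = -1/463099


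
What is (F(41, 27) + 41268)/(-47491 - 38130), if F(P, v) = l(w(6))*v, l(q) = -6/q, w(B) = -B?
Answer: -41295/85621 ≈ -0.48230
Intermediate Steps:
F(P, v) = v (F(P, v) = (-6/((-1*6)))*v = (-6/(-6))*v = (-6*(-1/6))*v = 1*v = v)
(F(41, 27) + 41268)/(-47491 - 38130) = (27 + 41268)/(-47491 - 38130) = 41295/(-85621) = 41295*(-1/85621) = -41295/85621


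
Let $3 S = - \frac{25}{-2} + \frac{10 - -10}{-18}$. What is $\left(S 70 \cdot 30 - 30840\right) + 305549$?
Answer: $\frac{2544131}{9} \approx 2.8268 \cdot 10^{5}$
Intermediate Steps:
$S = \frac{205}{54}$ ($S = \frac{- \frac{25}{-2} + \frac{10 - -10}{-18}}{3} = \frac{\left(-25\right) \left(- \frac{1}{2}\right) + \left(10 + 10\right) \left(- \frac{1}{18}\right)}{3} = \frac{\frac{25}{2} + 20 \left(- \frac{1}{18}\right)}{3} = \frac{\frac{25}{2} - \frac{10}{9}}{3} = \frac{1}{3} \cdot \frac{205}{18} = \frac{205}{54} \approx 3.7963$)
$\left(S 70 \cdot 30 - 30840\right) + 305549 = \left(\frac{205}{54} \cdot 70 \cdot 30 - 30840\right) + 305549 = \left(\frac{7175}{27} \cdot 30 - 30840\right) + 305549 = \left(\frac{71750}{9} - 30840\right) + 305549 = - \frac{205810}{9} + 305549 = \frac{2544131}{9}$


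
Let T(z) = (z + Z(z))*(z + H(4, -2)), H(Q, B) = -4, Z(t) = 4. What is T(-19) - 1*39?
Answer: 306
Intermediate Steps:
T(z) = (-4 + z)*(4 + z) (T(z) = (z + 4)*(z - 4) = (4 + z)*(-4 + z) = (-4 + z)*(4 + z))
T(-19) - 1*39 = (-16 + (-19)**2) - 1*39 = (-16 + 361) - 39 = 345 - 39 = 306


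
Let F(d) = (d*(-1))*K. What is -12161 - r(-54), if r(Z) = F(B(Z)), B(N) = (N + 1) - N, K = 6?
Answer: -12155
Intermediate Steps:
B(N) = 1 (B(N) = (1 + N) - N = 1)
F(d) = -6*d (F(d) = (d*(-1))*6 = -d*6 = -6*d)
r(Z) = -6 (r(Z) = -6*1 = -6)
-12161 - r(-54) = -12161 - 1*(-6) = -12161 + 6 = -12155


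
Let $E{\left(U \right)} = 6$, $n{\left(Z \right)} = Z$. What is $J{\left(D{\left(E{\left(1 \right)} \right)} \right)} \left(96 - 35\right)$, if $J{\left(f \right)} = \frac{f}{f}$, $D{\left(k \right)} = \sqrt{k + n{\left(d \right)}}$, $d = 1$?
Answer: $61$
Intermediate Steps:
$D{\left(k \right)} = \sqrt{1 + k}$ ($D{\left(k \right)} = \sqrt{k + 1} = \sqrt{1 + k}$)
$J{\left(f \right)} = 1$
$J{\left(D{\left(E{\left(1 \right)} \right)} \right)} \left(96 - 35\right) = 1 \left(96 - 35\right) = 1 \cdot 61 = 61$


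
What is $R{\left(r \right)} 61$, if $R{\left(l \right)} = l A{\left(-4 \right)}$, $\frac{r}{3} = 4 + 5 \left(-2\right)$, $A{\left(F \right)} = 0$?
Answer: $0$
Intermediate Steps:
$r = -18$ ($r = 3 \left(4 + 5 \left(-2\right)\right) = 3 \left(4 - 10\right) = 3 \left(-6\right) = -18$)
$R{\left(l \right)} = 0$ ($R{\left(l \right)} = l 0 = 0$)
$R{\left(r \right)} 61 = 0 \cdot 61 = 0$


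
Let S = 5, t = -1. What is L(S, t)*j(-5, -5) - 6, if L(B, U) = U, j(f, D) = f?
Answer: -1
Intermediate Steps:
L(S, t)*j(-5, -5) - 6 = -1*(-5) - 6 = 5 - 6 = -1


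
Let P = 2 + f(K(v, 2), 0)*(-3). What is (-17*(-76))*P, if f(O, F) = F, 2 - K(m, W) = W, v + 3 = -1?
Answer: 2584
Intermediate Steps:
v = -4 (v = -3 - 1 = -4)
K(m, W) = 2 - W
P = 2 (P = 2 + 0*(-3) = 2 + 0 = 2)
(-17*(-76))*P = -17*(-76)*2 = 1292*2 = 2584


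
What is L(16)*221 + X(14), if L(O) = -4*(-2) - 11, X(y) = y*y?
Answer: -467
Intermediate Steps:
X(y) = y²
L(O) = -3 (L(O) = 8 - 11 = -3)
L(16)*221 + X(14) = -3*221 + 14² = -663 + 196 = -467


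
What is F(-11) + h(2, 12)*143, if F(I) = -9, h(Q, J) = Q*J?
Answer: 3423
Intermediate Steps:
h(Q, J) = J*Q
F(-11) + h(2, 12)*143 = -9 + (12*2)*143 = -9 + 24*143 = -9 + 3432 = 3423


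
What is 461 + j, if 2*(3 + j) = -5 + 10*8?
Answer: 991/2 ≈ 495.50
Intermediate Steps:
j = 69/2 (j = -3 + (-5 + 10*8)/2 = -3 + (-5 + 80)/2 = -3 + (½)*75 = -3 + 75/2 = 69/2 ≈ 34.500)
461 + j = 461 + 69/2 = 991/2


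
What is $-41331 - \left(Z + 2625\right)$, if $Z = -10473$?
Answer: $-33483$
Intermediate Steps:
$-41331 - \left(Z + 2625\right) = -41331 - \left(-10473 + 2625\right) = -41331 - -7848 = -41331 + 7848 = -33483$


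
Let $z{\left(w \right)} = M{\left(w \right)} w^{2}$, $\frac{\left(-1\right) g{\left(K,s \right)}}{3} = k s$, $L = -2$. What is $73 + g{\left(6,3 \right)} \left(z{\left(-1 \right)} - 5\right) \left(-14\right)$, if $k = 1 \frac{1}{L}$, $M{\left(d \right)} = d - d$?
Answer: $388$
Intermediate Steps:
$M{\left(d \right)} = 0$
$k = - \frac{1}{2}$ ($k = 1 \frac{1}{-2} = 1 \left(- \frac{1}{2}\right) = - \frac{1}{2} \approx -0.5$)
$g{\left(K,s \right)} = \frac{3 s}{2}$ ($g{\left(K,s \right)} = - 3 \left(- \frac{s}{2}\right) = \frac{3 s}{2}$)
$z{\left(w \right)} = 0$ ($z{\left(w \right)} = 0 w^{2} = 0$)
$73 + g{\left(6,3 \right)} \left(z{\left(-1 \right)} - 5\right) \left(-14\right) = 73 + \frac{3}{2} \cdot 3 \left(0 - 5\right) \left(-14\right) = 73 + \frac{9}{2} \left(-5\right) \left(-14\right) = 73 - -315 = 73 + 315 = 388$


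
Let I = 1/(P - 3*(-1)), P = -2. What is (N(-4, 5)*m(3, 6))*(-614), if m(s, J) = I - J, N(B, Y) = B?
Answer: -12280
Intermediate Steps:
I = 1 (I = 1/(-2 - 3*(-1)) = 1/(-2 + 3) = 1/1 = 1)
m(s, J) = 1 - J
(N(-4, 5)*m(3, 6))*(-614) = -4*(1 - 1*6)*(-614) = -4*(1 - 6)*(-614) = -4*(-5)*(-614) = 20*(-614) = -12280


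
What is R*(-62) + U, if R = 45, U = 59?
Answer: -2731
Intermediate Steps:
R*(-62) + U = 45*(-62) + 59 = -2790 + 59 = -2731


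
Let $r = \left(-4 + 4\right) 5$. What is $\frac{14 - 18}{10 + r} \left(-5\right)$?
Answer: $2$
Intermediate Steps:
$r = 0$ ($r = 0 \cdot 5 = 0$)
$\frac{14 - 18}{10 + r} \left(-5\right) = \frac{14 - 18}{10 + 0} \left(-5\right) = - \frac{4}{10} \left(-5\right) = \left(-4\right) \frac{1}{10} \left(-5\right) = \left(- \frac{2}{5}\right) \left(-5\right) = 2$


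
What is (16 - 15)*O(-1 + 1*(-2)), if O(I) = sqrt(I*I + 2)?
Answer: sqrt(11) ≈ 3.3166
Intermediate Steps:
O(I) = sqrt(2 + I**2) (O(I) = sqrt(I**2 + 2) = sqrt(2 + I**2))
(16 - 15)*O(-1 + 1*(-2)) = (16 - 15)*sqrt(2 + (-1 + 1*(-2))**2) = 1*sqrt(2 + (-1 - 2)**2) = 1*sqrt(2 + (-3)**2) = 1*sqrt(2 + 9) = 1*sqrt(11) = sqrt(11)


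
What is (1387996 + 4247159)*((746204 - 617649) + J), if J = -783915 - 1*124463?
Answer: -4394423477565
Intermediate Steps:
J = -908378 (J = -783915 - 124463 = -908378)
(1387996 + 4247159)*((746204 - 617649) + J) = (1387996 + 4247159)*((746204 - 617649) - 908378) = 5635155*(128555 - 908378) = 5635155*(-779823) = -4394423477565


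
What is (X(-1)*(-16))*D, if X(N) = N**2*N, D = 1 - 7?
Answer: -96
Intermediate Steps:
D = -6
X(N) = N**3
(X(-1)*(-16))*D = ((-1)**3*(-16))*(-6) = -1*(-16)*(-6) = 16*(-6) = -96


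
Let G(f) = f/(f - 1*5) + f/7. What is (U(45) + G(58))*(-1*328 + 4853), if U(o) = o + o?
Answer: 166836750/371 ≈ 4.4969e+5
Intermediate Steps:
U(o) = 2*o
G(f) = f/7 + f/(-5 + f) (G(f) = f/(f - 5) + f*(⅐) = f/(-5 + f) + f/7 = f/7 + f/(-5 + f))
(U(45) + G(58))*(-1*328 + 4853) = (2*45 + (⅐)*58*(2 + 58)/(-5 + 58))*(-1*328 + 4853) = (90 + (⅐)*58*60/53)*(-328 + 4853) = (90 + (⅐)*58*(1/53)*60)*4525 = (90 + 3480/371)*4525 = (36870/371)*4525 = 166836750/371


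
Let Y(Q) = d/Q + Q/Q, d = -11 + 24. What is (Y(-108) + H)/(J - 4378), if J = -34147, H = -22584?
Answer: 2438977/4160700 ≈ 0.58619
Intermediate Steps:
d = 13
Y(Q) = 1 + 13/Q (Y(Q) = 13/Q + Q/Q = 13/Q + 1 = 1 + 13/Q)
(Y(-108) + H)/(J - 4378) = ((13 - 108)/(-108) - 22584)/(-34147 - 4378) = (-1/108*(-95) - 22584)/(-38525) = (95/108 - 22584)*(-1/38525) = -2438977/108*(-1/38525) = 2438977/4160700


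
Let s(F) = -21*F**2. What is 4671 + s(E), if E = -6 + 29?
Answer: -6438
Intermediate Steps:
E = 23
4671 + s(E) = 4671 - 21*23**2 = 4671 - 21*529 = 4671 - 11109 = -6438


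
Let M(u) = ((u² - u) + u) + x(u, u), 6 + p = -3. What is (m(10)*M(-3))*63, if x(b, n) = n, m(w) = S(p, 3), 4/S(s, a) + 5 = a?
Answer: -756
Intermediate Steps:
p = -9 (p = -6 - 3 = -9)
S(s, a) = 4/(-5 + a)
m(w) = -2 (m(w) = 4/(-5 + 3) = 4/(-2) = 4*(-½) = -2)
M(u) = u + u² (M(u) = ((u² - u) + u) + u = u² + u = u + u²)
(m(10)*M(-3))*63 = -(-6)*(1 - 3)*63 = -(-6)*(-2)*63 = -2*6*63 = -12*63 = -756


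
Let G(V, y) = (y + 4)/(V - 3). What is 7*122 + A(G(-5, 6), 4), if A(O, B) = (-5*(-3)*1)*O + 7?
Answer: 3369/4 ≈ 842.25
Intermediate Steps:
G(V, y) = (4 + y)/(-3 + V)
A(O, B) = 7 + 15*O (A(O, B) = (15*1)*O + 7 = 15*O + 7 = 7 + 15*O)
7*122 + A(G(-5, 6), 4) = 7*122 + (7 + 15*((4 + 6)/(-3 - 5))) = 854 + (7 + 15*(10/(-8))) = 854 + (7 + 15*(-1/8*10)) = 854 + (7 + 15*(-5/4)) = 854 + (7 - 75/4) = 854 - 47/4 = 3369/4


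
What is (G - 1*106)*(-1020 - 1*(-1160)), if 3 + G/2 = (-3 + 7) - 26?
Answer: -21840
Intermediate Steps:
G = -50 (G = -6 + 2*((-3 + 7) - 26) = -6 + 2*(4 - 26) = -6 + 2*(-22) = -6 - 44 = -50)
(G - 1*106)*(-1020 - 1*(-1160)) = (-50 - 1*106)*(-1020 - 1*(-1160)) = (-50 - 106)*(-1020 + 1160) = -156*140 = -21840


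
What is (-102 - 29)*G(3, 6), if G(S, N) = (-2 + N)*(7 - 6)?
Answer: -524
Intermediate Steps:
G(S, N) = -2 + N (G(S, N) = (-2 + N)*1 = -2 + N)
(-102 - 29)*G(3, 6) = (-102 - 29)*(-2 + 6) = -131*4 = -524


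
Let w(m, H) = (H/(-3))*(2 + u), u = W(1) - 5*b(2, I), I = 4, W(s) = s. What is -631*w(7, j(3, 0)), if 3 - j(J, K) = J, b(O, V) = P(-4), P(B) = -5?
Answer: 0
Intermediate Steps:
b(O, V) = -5
j(J, K) = 3 - J
u = 26 (u = 1 - 5*(-5) = 1 + 25 = 26)
w(m, H) = -28*H/3 (w(m, H) = (H/(-3))*(2 + 26) = (H*(-⅓))*28 = -H/3*28 = -28*H/3)
-631*w(7, j(3, 0)) = -(-17668)*(3 - 1*3)/3 = -(-17668)*(3 - 3)/3 = -(-17668)*0/3 = -631*0 = 0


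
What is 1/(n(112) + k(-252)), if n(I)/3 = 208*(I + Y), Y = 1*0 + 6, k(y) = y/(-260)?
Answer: 65/4786143 ≈ 1.3581e-5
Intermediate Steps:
k(y) = -y/260 (k(y) = y*(-1/260) = -y/260)
Y = 6 (Y = 0 + 6 = 6)
n(I) = 3744 + 624*I (n(I) = 3*(208*(I + 6)) = 3*(208*(6 + I)) = 3*(1248 + 208*I) = 3744 + 624*I)
1/(n(112) + k(-252)) = 1/((3744 + 624*112) - 1/260*(-252)) = 1/((3744 + 69888) + 63/65) = 1/(73632 + 63/65) = 1/(4786143/65) = 65/4786143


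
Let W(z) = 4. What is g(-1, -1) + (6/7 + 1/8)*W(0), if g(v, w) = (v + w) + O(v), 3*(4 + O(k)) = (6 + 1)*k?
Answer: -185/42 ≈ -4.4048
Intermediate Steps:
O(k) = -4 + 7*k/3 (O(k) = -4 + ((6 + 1)*k)/3 = -4 + (7*k)/3 = -4 + 7*k/3)
g(v, w) = -4 + w + 10*v/3 (g(v, w) = (v + w) + (-4 + 7*v/3) = -4 + w + 10*v/3)
g(-1, -1) + (6/7 + 1/8)*W(0) = (-4 - 1 + (10/3)*(-1)) + (6/7 + 1/8)*4 = (-4 - 1 - 10/3) + (6*(1/7) + 1*(1/8))*4 = -25/3 + (6/7 + 1/8)*4 = -25/3 + (55/56)*4 = -25/3 + 55/14 = -185/42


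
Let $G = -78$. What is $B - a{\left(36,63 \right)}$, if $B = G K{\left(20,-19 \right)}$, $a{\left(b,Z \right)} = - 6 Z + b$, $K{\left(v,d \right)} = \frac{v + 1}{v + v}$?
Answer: $\frac{6021}{20} \approx 301.05$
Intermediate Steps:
$K{\left(v,d \right)} = \frac{1 + v}{2 v}$
$a{\left(b,Z \right)} = b - 6 Z$
$B = - \frac{819}{20}$ ($B = - 78 \frac{1 + 20}{2 \cdot 20} = - 78 \cdot \frac{1}{2} \cdot \frac{1}{20} \cdot 21 = \left(-78\right) \frac{21}{40} = - \frac{819}{20} \approx -40.95$)
$B - a{\left(36,63 \right)} = - \frac{819}{20} - \left(36 - 378\right) = - \frac{819}{20} - -342 = - \frac{819}{20} + 342 = \frac{6021}{20}$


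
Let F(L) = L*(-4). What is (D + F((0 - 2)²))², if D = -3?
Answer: 361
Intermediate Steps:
F(L) = -4*L
(D + F((0 - 2)²))² = (-3 - 4*(0 - 2)²)² = (-3 - 4*(-2)²)² = (-3 - 4*4)² = (-3 - 16)² = (-19)² = 361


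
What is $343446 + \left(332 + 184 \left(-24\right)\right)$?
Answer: $339362$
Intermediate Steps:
$343446 + \left(332 + 184 \left(-24\right)\right) = 343446 + \left(332 - 4416\right) = 343446 - 4084 = 339362$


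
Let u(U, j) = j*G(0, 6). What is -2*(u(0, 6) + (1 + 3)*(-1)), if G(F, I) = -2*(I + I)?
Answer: 296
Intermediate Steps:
G(F, I) = -4*I
u(U, j) = -24*j (u(U, j) = j*(-4*6) = j*(-24) = -24*j)
-2*(u(0, 6) + (1 + 3)*(-1)) = -2*(-24*6 + (1 + 3)*(-1)) = -2*(-144 + 4*(-1)) = -2*(-144 - 4) = -2*(-148) = 296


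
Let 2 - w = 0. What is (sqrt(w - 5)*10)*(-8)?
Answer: -80*I*sqrt(3) ≈ -138.56*I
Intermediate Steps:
w = 2 (w = 2 - 1*0 = 2 + 0 = 2)
(sqrt(w - 5)*10)*(-8) = (sqrt(2 - 5)*10)*(-8) = (sqrt(-3)*10)*(-8) = ((I*sqrt(3))*10)*(-8) = (10*I*sqrt(3))*(-8) = -80*I*sqrt(3)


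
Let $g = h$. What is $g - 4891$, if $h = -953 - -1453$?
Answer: $-4391$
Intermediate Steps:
$h = 500$ ($h = -953 + 1453 = 500$)
$g = 500$
$g - 4891 = 500 - 4891 = -4391$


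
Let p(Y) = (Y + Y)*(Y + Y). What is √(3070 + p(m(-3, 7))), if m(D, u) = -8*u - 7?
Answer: √18946 ≈ 137.64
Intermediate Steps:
m(D, u) = -7 - 8*u
p(Y) = 4*Y² (p(Y) = (2*Y)*(2*Y) = 4*Y²)
√(3070 + p(m(-3, 7))) = √(3070 + 4*(-7 - 8*7)²) = √(3070 + 4*(-7 - 56)²) = √(3070 + 4*(-63)²) = √(3070 + 4*3969) = √(3070 + 15876) = √18946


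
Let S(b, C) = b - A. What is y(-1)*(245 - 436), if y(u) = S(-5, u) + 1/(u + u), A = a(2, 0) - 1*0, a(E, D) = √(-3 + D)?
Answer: 2101/2 + 191*I*√3 ≈ 1050.5 + 330.82*I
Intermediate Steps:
A = I*√3 (A = √(-3 + 0) - 1*0 = √(-3) + 0 = I*√3 + 0 = I*√3 ≈ 1.732*I)
S(b, C) = b - I*√3
y(u) = -5 + 1/(2*u) - I*√3 (y(u) = (-5 - I*√3) + 1/(u + u) = (-5 - I*√3) + 1/(2*u) = -5 + 1/(2*u) - I*√3)
y(-1)*(245 - 436) = (-5 + (½)/(-1) - I*√3)*(245 - 436) = (-5 + (½)*(-1) - I*√3)*(-191) = (-5 - ½ - I*√3)*(-191) = (-11/2 - I*√3)*(-191) = 2101/2 + 191*I*√3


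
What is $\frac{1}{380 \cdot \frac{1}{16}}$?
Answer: $\frac{4}{95} \approx 0.042105$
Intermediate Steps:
$\frac{1}{380 \cdot \frac{1}{16}} = \frac{1}{\frac{95}{4}} = \frac{4}{95}$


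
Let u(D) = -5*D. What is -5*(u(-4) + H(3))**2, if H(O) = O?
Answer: -2645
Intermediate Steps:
-5*(u(-4) + H(3))**2 = -5*(-5*(-4) + 3)**2 = -5*(20 + 3)**2 = -5*23**2 = -5*529 = -2645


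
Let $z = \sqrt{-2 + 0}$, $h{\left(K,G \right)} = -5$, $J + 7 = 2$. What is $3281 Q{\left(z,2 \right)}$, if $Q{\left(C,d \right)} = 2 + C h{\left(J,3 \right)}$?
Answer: $6562 - 16405 i \sqrt{2} \approx 6562.0 - 23200.0 i$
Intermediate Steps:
$J = -5$ ($J = -7 + 2 = -5$)
$z = i \sqrt{2}$ ($z = \sqrt{-2} = i \sqrt{2} \approx 1.4142 i$)
$Q{\left(C,d \right)} = 2 - 5 C$ ($Q{\left(C,d \right)} = 2 + C \left(-5\right) = 2 - 5 C$)
$3281 Q{\left(z,2 \right)} = 3281 \left(2 - 5 i \sqrt{2}\right) = 6562 - 16405 i \sqrt{2}$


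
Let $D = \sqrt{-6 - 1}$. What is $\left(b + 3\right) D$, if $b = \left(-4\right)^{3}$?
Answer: $- 61 i \sqrt{7} \approx - 161.39 i$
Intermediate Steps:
$b = -64$
$D = i \sqrt{7}$ ($D = \sqrt{-7} = i \sqrt{7} \approx 2.6458 i$)
$\left(b + 3\right) D = \left(-64 + 3\right) i \sqrt{7} = - 61 i \sqrt{7}$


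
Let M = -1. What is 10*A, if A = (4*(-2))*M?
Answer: 80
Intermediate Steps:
A = 8 (A = (4*(-2))*(-1) = -8*(-1) = 8)
10*A = 10*8 = 80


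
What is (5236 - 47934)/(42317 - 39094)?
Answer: -42698/3223 ≈ -13.248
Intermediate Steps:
(5236 - 47934)/(42317 - 39094) = -42698/3223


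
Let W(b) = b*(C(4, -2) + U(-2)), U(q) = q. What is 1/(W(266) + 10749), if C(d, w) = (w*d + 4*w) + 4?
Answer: 1/7025 ≈ 0.00014235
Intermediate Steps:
C(d, w) = 4 + 4*w + d*w (C(d, w) = (d*w + 4*w) + 4 = (4*w + d*w) + 4 = 4 + 4*w + d*w)
W(b) = -14*b (W(b) = b*((4 + 4*(-2) + 4*(-2)) - 2) = b*((4 - 8 - 8) - 2) = b*(-12 - 2) = b*(-14) = -14*b)
1/(W(266) + 10749) = 1/(-14*266 + 10749) = 1/(-3724 + 10749) = 1/7025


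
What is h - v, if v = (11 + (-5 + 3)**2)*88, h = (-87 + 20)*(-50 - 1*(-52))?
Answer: -1454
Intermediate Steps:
h = -134 (h = -67*(-50 + 52) = -67*2 = -134)
v = 1320 (v = (11 + (-2)**2)*88 = (11 + 4)*88 = 15*88 = 1320)
h - v = -134 - 1*1320 = -134 - 1320 = -1454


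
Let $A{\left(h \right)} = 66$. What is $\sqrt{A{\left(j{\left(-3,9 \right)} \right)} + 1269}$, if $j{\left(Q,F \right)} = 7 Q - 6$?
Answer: $\sqrt{1335} \approx 36.538$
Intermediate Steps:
$j{\left(Q,F \right)} = -6 + 7 Q$
$\sqrt{A{\left(j{\left(-3,9 \right)} \right)} + 1269} = \sqrt{66 + 1269} = \sqrt{1335}$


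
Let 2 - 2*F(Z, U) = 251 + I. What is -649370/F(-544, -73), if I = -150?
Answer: 1298740/99 ≈ 13119.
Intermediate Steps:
F(Z, U) = -99/2 (F(Z, U) = 1 - (251 - 150)/2 = 1 - ½*101 = 1 - 101/2 = -99/2)
-649370/F(-544, -73) = -649370/(-99/2) = -649370*(-2/99) = 1298740/99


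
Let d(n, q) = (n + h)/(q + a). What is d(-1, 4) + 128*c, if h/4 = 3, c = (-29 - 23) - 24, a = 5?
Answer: -87541/9 ≈ -9726.8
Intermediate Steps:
c = -76 (c = -52 - 24 = -76)
h = 12 (h = 4*3 = 12)
d(n, q) = (12 + n)/(5 + q) (d(n, q) = (n + 12)/(q + 5) = (12 + n)/(5 + q))
d(-1, 4) + 128*c = (12 - 1)/(5 + 4) + 128*(-76) = 11/9 - 9728 = -87541/9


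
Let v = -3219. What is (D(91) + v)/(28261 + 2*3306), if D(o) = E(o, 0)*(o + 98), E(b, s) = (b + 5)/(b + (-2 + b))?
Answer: -15591/174365 ≈ -0.089416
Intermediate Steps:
E(b, s) = (5 + b)/(-2 + 2*b)
D(o) = (5 + o)*(98 + o)/(2*(-1 + o)) (D(o) = ((5 + o)/(2*(-1 + o)))*(o + 98) = ((5 + o)/(2*(-1 + o)))*(98 + o) = (5 + o)*(98 + o)/(2*(-1 + o)))
(D(91) + v)/(28261 + 2*3306) = ((5 + 91)*(98 + 91)/(2*(-1 + 91)) - 3219)/(28261 + 2*3306) = ((½)*96*189/90 - 3219)/(28261 + 6612) = ((½)*(1/90)*96*189 - 3219)/34873 = (504/5 - 3219)*(1/34873) = -15591/5*1/34873 = -15591/174365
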